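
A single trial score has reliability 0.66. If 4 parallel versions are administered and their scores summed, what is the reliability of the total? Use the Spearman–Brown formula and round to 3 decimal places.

0.886

ρ_k = kρ / (1 + (k−1)ρ) = 4·0.66 / (1 + 3·0.66) = 2.640 / 2.980 = 0.886.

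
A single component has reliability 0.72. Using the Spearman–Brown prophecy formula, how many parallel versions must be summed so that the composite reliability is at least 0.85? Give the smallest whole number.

3

k ≥ ρ*(1−ρ₁)/(ρ₁(1−ρ*)) = 0.85·0.28 / (0.72·0.15) = 2.204.
Smallest integer k = 3.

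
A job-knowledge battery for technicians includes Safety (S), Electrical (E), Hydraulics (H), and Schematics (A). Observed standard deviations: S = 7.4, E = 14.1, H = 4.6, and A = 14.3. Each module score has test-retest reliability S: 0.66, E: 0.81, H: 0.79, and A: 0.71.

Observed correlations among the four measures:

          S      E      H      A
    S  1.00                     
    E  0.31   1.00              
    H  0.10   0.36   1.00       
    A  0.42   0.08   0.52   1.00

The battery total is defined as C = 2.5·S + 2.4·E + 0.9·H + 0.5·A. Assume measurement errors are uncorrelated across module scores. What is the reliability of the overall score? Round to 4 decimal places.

Var(C) = 2.5²·7.4² + 2.4²·14.1² + 0.9²·4.6² + 0.5²·14.3² + 2·[6·7.4·14.1·0.31 + 2.25·7.4·4.6·0.10 + 1.25·7.4·14.3·0.42 + 2.16·14.1·4.6·0.36 + 1.2·14.1·14.3·0.08 + 0.45·4.6·14.3·0.52] = 1555.66 + 684.942 = 2240.6.
Because errors are independent across components, Cov(Tᵢ,Tⱼ) = Cov(Xᵢ,Xⱼ); the off-diagonal part of the true-score variance is the same as above.
True-score variance = [2.5²·7.4²·0.66 + 2.4²·14.1²·0.81 + 0.9²·4.6²·0.79 + 0.5²·14.3²·0.71] + 684.942 = 1203.29 + 684.942 = 1888.23.
Reliability = 1888.23 / 2240.6 = 0.8427.

0.8427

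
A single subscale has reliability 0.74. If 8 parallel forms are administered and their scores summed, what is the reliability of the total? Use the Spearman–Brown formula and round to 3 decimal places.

0.958

ρ_k = kρ / (1 + (k−1)ρ) = 8·0.74 / (1 + 7·0.74) = 5.920 / 6.180 = 0.958.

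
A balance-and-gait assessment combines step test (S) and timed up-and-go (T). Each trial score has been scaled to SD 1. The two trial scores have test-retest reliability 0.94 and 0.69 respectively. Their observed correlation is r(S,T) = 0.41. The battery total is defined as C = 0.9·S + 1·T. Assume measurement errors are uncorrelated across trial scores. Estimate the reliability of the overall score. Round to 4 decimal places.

0.8593

Var(C) = 0.9² + 1 + 2·[0.9·0.41] = 1.81 + 0.738 = 2.548.
With uncorrelated errors the cross-covariances are all true-score covariance, so they carry over unchanged; only the diagonal terms shrink to ρᵢσᵢ².
True-score variance = [0.9²·0.94 + 0.69] + 0.738 = 1.4514 + 0.738 = 2.1894.
Reliability = 2.1894 / 2.548 = 0.8593.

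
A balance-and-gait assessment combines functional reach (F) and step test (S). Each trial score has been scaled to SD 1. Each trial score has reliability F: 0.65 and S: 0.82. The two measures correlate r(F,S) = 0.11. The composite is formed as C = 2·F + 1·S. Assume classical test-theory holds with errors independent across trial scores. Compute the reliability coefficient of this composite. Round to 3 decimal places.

Var(C) = 2² + 1 + 2·[2·0.11] = 5 + 0.44 = 5.44.
Because errors are independent across components, Cov(Tᵢ,Tⱼ) = Cov(Xᵢ,Xⱼ); the off-diagonal part of the true-score variance is the same as above.
True-score variance = [2²·0.65 + 0.82] + 0.44 = 3.42 + 0.44 = 3.86.
Reliability = 3.86 / 5.44 = 0.710.

0.710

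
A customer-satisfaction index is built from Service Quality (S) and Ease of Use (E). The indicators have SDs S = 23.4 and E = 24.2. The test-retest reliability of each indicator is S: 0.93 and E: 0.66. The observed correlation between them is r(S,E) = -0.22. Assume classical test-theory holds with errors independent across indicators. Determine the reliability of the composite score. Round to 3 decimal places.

Var(S+E) = 23.4² + 24.2² + 2·[23.4·24.2·(-0.22)] = 1133.2 − 249.163 = 884.037.
With uncorrelated errors the cross-covariances are all true-score covariance, so they carry over unchanged; only the diagonal terms shrink to ρᵢσᵢ².
True-score variance = [23.4²·0.93 + 24.2²·0.66] − 249.163 = 895.753 − 249.163 = 646.59.
Reliability = 646.59 / 884.037 = 0.731.

0.731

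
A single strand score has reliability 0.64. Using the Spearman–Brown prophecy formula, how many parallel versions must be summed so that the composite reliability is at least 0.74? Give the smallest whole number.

k ≥ ρ*(1−ρ₁)/(ρ₁(1−ρ*)) = 0.74·0.36 / (0.64·0.26) = 1.601.
Smallest integer k = 2.

2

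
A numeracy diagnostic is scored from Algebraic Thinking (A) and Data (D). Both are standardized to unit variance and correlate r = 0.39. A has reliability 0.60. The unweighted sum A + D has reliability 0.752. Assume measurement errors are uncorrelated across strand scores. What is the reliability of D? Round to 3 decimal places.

Var(A+D) = 2 + 2·0.39 = 2.780.
True-score variance = ρ_A + ρ_D + 2·0.39, so 0.752 = (0.60 + ρ_D + 0.78) / 2.780.
ρ_D = 0.752·2.780 − 0.60 − 0.78 = 0.711.

0.711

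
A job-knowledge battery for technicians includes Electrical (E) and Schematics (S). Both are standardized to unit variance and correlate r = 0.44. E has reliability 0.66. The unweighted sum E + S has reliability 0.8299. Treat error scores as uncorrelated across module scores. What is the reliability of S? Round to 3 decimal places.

Var(E+S) = 2 + 2·0.44 = 2.880.
True-score variance = ρ_E + ρ_S + 2·0.44, so 0.8299 = (0.66 + ρ_S + 0.88) / 2.880.
ρ_S = 0.8299·2.880 − 0.66 − 0.88 = 0.850.

0.850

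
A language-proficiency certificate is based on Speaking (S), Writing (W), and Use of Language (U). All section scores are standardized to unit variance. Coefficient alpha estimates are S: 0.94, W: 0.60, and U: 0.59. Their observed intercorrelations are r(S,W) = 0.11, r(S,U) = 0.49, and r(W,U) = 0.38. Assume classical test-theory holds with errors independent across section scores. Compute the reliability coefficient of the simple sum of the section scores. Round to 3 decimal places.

0.825

Var(S+W+U) = 3 + 2·[0.11 + 0.49 + 0.38] = 3 + 1.96 = 4.96.
Because errors are independent across components, Cov(Tᵢ,Tⱼ) = Cov(Xᵢ,Xⱼ); the off-diagonal part of the true-score variance is the same as above.
True-score variance = [0.94 + 0.60 + 0.59] + 1.96 = 2.13 + 1.96 = 4.09.
Reliability = 4.09 / 4.96 = 0.825.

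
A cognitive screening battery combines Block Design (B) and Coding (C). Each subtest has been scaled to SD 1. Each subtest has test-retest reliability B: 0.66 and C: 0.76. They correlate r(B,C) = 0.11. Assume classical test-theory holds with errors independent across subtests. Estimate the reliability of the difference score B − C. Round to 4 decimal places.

0.6742

Var(B−C) = 1 + 1 − 2·0.11 = 2 − 0.22 = 1.78.
Because errors are independent across components, Cov(Tᵢ,Tⱼ) = Cov(Xᵢ,Xⱼ); the off-diagonal part of the true-score variance is the same as above.
True-score variance = [0.66 + 0.76] − 0.22 = 1.42 − 0.22 = 1.2.
Reliability = 1.2 / 1.78 = 0.6742.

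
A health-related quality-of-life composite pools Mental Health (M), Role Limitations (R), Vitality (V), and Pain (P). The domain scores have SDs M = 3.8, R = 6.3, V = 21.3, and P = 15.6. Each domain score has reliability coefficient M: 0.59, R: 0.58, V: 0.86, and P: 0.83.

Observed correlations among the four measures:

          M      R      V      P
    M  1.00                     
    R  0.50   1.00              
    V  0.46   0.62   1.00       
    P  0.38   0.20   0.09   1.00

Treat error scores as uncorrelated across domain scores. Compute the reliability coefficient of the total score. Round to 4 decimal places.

Var(M+R+V+P) = 3.8² + 6.3² + 21.3² + 15.6² + 2·[3.8·6.3·0.50 + 3.8·21.3·0.46 + 3.8·15.6·0.38 + 6.3·21.3·0.62 + 6.3·15.6·0.20 + 21.3·15.6·0.09] = 751.18 + 408.976 = 1160.16.
With uncorrelated errors the cross-covariances are all true-score covariance, so they carry over unchanged; only the diagonal terms shrink to ρᵢσᵢ².
True-score variance = [3.8²·0.59 + 6.3²·0.58 + 21.3²·0.86 + 15.6²·0.83] + 408.976 = 623.702 + 408.976 = 1032.68.
Reliability = 1032.68 / 1160.16 = 0.8901.

0.8901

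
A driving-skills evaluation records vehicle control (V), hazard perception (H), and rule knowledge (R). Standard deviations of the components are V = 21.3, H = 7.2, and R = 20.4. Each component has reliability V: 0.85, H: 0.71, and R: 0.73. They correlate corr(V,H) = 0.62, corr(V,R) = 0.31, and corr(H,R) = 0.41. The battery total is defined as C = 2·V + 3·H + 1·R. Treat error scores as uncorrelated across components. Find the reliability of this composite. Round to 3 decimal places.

0.890

Var(C) = 2²·21.3² + 3²·7.2² + 20.4² + 2·[6·21.3·7.2·0.62 + 2·21.3·20.4·0.31 + 3·7.2·20.4·0.41] = 2697.48 + 2041.13 = 4738.61.
Under uncorrelated errors the observed covariances equal the true-score covariances, so only the own-variance terms attenuate.
True-score variance = [2²·21.3²·0.85 + 3²·7.2²·0.71 + 20.4²·0.73] + 2041.13 = 2177.6 + 2041.13 = 4218.73.
Reliability = 4218.73 / 4738.61 = 0.890.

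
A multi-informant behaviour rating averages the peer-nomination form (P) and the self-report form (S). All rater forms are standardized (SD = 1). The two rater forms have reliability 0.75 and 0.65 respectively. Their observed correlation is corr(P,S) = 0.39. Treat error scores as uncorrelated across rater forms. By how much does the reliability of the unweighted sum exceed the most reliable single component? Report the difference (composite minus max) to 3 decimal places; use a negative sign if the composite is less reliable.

0.034

Var(sum) = 2 + 0.78 = 2.78; true-score variance = 1.4 + 0.78 = 2.18; composite reliability = 0.7842.
Max component reliability = 0.7500.
Difference = 0.7842 − 0.7500 = 0.034.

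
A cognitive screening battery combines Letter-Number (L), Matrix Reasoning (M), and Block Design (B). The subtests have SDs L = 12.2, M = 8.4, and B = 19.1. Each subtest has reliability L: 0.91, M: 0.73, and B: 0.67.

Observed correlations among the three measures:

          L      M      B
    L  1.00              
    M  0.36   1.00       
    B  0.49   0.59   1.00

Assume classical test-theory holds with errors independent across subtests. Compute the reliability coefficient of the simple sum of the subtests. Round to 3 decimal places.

Var(L+M+B) = 12.2² + 8.4² + 19.1² + 2·[12.2·8.4·0.36 + 12.2·19.1·0.49 + 8.4·19.1·0.59] = 584.21 + 491.464 = 1075.67.
Under uncorrelated errors the observed covariances equal the true-score covariances, so only the own-variance terms attenuate.
True-score variance = [12.2²·0.91 + 8.4²·0.73 + 19.1²·0.67] + 491.464 = 431.376 + 491.464 = 922.84.
Reliability = 922.84 / 1075.67 = 0.858.

0.858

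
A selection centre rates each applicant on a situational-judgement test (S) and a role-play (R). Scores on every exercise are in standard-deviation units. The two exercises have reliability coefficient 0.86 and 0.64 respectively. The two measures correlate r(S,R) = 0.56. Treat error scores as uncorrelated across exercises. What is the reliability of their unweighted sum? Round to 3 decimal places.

0.840

Var(S+R) = 2 + 2·[0.56] = 2 + 1.12 = 3.12.
Because errors are independent across components, Cov(Tᵢ,Tⱼ) = Cov(Xᵢ,Xⱼ); the off-diagonal part of the true-score variance is the same as above.
True-score variance = [0.86 + 0.64] + 1.12 = 1.5 + 1.12 = 2.62.
Reliability = 2.62 / 3.12 = 0.840.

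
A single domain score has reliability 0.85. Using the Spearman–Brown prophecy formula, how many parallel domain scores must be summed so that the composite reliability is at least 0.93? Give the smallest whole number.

k ≥ ρ*(1−ρ₁)/(ρ₁(1−ρ*)) = 0.93·0.15 / (0.85·0.07) = 2.345.
Smallest integer k = 3.

3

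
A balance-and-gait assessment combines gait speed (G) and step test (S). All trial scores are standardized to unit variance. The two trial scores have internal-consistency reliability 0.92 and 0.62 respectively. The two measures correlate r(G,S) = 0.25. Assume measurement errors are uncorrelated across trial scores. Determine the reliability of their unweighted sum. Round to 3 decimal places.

Var(G+S) = 2 + 2·[0.25] = 2 + 0.5 = 2.5.
With uncorrelated errors the cross-covariances are all true-score covariance, so they carry over unchanged; only the diagonal terms shrink to ρᵢσᵢ².
True-score variance = [0.92 + 0.62] + 0.5 = 1.54 + 0.5 = 2.04.
Reliability = 2.04 / 2.5 = 0.816.

0.816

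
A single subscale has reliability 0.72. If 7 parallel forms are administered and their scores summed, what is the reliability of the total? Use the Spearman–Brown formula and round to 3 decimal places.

ρ_k = kρ / (1 + (k−1)ρ) = 7·0.72 / (1 + 6·0.72) = 5.040 / 5.320 = 0.947.

0.947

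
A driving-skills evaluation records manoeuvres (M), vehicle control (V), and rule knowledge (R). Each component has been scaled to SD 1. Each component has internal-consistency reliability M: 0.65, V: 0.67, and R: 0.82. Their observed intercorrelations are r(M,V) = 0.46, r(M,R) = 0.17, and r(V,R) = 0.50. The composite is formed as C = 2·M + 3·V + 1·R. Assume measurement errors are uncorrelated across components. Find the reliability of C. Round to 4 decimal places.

0.8039

Var(C) = 2² + 3² + 1 + 2·[6·0.46 + 2·0.17 + 3·0.50] = 14 + 9.2 = 23.2.
Under uncorrelated errors the observed covariances equal the true-score covariances, so only the own-variance terms attenuate.
True-score variance = [2²·0.65 + 3²·0.67 + 0.82] + 9.2 = 9.45 + 9.2 = 18.65.
Reliability = 18.65 / 23.2 = 0.8039.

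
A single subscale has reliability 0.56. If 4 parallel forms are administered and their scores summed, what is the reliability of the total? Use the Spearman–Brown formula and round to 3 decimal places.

ρ_k = kρ / (1 + (k−1)ρ) = 4·0.56 / (1 + 3·0.56) = 2.240 / 2.680 = 0.836.

0.836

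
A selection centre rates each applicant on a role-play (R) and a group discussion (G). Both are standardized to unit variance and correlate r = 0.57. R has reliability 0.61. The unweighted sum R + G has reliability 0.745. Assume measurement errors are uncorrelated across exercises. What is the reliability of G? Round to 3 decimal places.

Var(R+G) = 2 + 2·0.57 = 3.140.
True-score variance = ρ_R + ρ_G + 2·0.57, so 0.745 = (0.61 + ρ_G + 1.14) / 3.140.
ρ_G = 0.745·3.140 − 0.61 − 1.14 = 0.589.

0.589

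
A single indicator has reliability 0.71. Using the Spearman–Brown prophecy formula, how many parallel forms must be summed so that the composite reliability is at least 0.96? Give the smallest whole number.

10

k ≥ ρ*(1−ρ₁)/(ρ₁(1−ρ*)) = 0.96·0.29 / (0.71·0.04) = 9.803.
Smallest integer k = 10.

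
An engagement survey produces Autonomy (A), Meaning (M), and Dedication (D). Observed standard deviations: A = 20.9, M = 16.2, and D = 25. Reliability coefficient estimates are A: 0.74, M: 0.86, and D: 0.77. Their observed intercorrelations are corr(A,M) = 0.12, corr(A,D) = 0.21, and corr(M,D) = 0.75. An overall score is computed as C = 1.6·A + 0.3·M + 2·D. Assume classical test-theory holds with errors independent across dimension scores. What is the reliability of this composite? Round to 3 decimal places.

0.817

Var(C) = 1.6²·20.9² + 0.3²·16.2² + 2²·25² + 2·[0.48·20.9·16.2·0.12 + 3.2·20.9·25·0.21 + 0.6·16.2·25·0.75] = 3641.85 + 1105.74 = 4747.6.
Because errors are independent across components, Cov(Tᵢ,Tⱼ) = Cov(Xᵢ,Xⱼ); the off-diagonal part of the true-score variance is the same as above.
True-score variance = [1.6²·20.9²·0.74 + 0.3²·16.2²·0.86 + 2²·25²·0.77] + 1105.74 = 2772.81 + 1105.74 = 3878.55.
Reliability = 3878.55 / 4747.6 = 0.817.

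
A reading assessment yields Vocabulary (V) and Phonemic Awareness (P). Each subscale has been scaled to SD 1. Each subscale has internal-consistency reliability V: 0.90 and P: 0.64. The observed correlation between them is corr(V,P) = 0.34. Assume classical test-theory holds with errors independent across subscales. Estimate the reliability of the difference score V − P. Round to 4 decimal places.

0.6515

Var(V−P) = 1 + 1 − 2·0.34 = 2 − 0.68 = 1.32.
With uncorrelated errors the cross-covariances are all true-score covariance, so they carry over unchanged; only the diagonal terms shrink to ρᵢσᵢ².
True-score variance = [0.90 + 0.64] − 0.68 = 1.54 − 0.68 = 0.86.
Reliability = 0.86 / 1.32 = 0.6515.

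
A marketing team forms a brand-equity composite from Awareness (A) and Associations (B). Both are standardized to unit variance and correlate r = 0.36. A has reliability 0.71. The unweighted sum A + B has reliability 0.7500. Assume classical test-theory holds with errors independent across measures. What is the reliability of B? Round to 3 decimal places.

0.610

Var(A+B) = 2 + 2·0.36 = 2.720.
True-score variance = ρ_A + ρ_B + 2·0.36, so 0.7500 = (0.71 + ρ_B + 0.72) / 2.720.
ρ_B = 0.7500·2.720 − 0.71 − 0.72 = 0.610.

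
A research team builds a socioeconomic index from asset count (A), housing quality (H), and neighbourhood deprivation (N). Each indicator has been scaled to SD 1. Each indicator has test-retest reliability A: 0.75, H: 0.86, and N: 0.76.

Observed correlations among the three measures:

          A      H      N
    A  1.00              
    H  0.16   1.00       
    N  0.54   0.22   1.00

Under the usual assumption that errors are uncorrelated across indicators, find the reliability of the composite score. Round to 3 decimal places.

0.870

Var(A+H+N) = 3 + 2·[0.16 + 0.54 + 0.22] = 3 + 1.84 = 4.84.
With uncorrelated errors the cross-covariances are all true-score covariance, so they carry over unchanged; only the diagonal terms shrink to ρᵢσᵢ².
True-score variance = [0.75 + 0.86 + 0.76] + 1.84 = 2.37 + 1.84 = 4.21.
Reliability = 4.21 / 4.84 = 0.870.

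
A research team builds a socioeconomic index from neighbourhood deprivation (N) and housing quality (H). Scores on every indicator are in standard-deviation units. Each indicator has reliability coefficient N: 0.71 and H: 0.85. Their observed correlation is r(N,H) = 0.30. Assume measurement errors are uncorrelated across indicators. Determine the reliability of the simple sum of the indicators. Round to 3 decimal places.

Var(N+H) = 2 + 2·[0.30] = 2 + 0.6 = 2.6.
Because errors are independent across components, Cov(Tᵢ,Tⱼ) = Cov(Xᵢ,Xⱼ); the off-diagonal part of the true-score variance is the same as above.
True-score variance = [0.71 + 0.85] + 0.6 = 1.56 + 0.6 = 2.16.
Reliability = 2.16 / 2.6 = 0.831.

0.831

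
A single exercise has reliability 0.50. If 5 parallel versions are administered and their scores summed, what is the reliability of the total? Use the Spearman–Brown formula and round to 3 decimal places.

ρ_k = kρ / (1 + (k−1)ρ) = 5·0.50 / (1 + 4·0.50) = 2.500 / 3.000 = 0.833.

0.833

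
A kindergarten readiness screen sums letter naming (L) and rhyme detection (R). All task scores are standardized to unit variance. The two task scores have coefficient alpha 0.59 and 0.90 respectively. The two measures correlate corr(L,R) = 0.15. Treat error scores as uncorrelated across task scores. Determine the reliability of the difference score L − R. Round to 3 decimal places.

0.700

Var(L−R) = 1 + 1 − 2·0.15 = 2 − 0.3 = 1.7.
Because errors are independent across components, Cov(Tᵢ,Tⱼ) = Cov(Xᵢ,Xⱼ); the off-diagonal part of the true-score variance is the same as above.
True-score variance = [0.59 + 0.90] − 0.3 = 1.49 − 0.3 = 1.19.
Reliability = 1.19 / 1.7 = 0.700.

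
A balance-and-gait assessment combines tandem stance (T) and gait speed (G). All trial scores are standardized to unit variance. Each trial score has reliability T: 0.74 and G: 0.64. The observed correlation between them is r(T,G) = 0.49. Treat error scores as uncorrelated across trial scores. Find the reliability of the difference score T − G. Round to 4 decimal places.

0.3922

Var(T−G) = 1 + 1 − 2·0.49 = 2 − 0.98 = 1.02.
Because errors are independent across components, Cov(Tᵢ,Tⱼ) = Cov(Xᵢ,Xⱼ); the off-diagonal part of the true-score variance is the same as above.
True-score variance = [0.74 + 0.64] − 0.98 = 1.38 − 0.98 = 0.4.
Reliability = 0.4 / 1.02 = 0.3922.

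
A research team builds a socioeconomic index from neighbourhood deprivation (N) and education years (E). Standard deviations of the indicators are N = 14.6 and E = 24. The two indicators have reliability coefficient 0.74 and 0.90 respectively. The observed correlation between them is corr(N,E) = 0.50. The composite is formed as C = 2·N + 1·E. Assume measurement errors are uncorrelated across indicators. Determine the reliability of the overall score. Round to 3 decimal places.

0.869

Var(C) = 2²·14.6² + 24² + 2·[2·14.6·24·0.50] = 1428.64 + 700.8 = 2129.44.
Under uncorrelated errors the observed covariances equal the true-score covariances, so only the own-variance terms attenuate.
True-score variance = [2²·14.6²·0.74 + 24²·0.90] + 700.8 = 1149.35 + 700.8 = 1850.15.
Reliability = 1850.15 / 2129.44 = 0.869.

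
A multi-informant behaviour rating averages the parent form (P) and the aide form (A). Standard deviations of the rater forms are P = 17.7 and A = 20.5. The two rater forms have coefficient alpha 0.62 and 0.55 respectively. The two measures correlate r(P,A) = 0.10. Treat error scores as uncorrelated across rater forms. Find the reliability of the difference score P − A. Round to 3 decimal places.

Var(P−A) = 17.7² + 20.5² − 2·17.7·20.5·0.10 = 733.54 − 72.57 = 660.97.
With uncorrelated errors the cross-covariances are all true-score covariance, so they carry over unchanged; only the diagonal terms shrink to ρᵢσᵢ².
True-score variance = [17.7²·0.62 + 20.5²·0.55] − 72.57 = 425.377 − 72.57 = 352.807.
Reliability = 352.807 / 660.97 = 0.534.

0.534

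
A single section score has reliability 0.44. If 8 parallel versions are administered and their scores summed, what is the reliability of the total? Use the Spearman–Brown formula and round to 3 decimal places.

0.863

ρ_k = kρ / (1 + (k−1)ρ) = 8·0.44 / (1 + 7·0.44) = 3.520 / 4.080 = 0.863.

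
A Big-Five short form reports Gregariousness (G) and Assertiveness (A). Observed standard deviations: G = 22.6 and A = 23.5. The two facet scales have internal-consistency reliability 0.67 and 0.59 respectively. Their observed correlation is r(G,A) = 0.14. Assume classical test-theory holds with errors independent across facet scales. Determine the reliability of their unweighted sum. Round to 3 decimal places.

Var(G+A) = 22.6² + 23.5² + 2·[22.6·23.5·0.14] = 1063.01 + 148.708 = 1211.72.
With uncorrelated errors the cross-covariances are all true-score covariance, so they carry over unchanged; only the diagonal terms shrink to ρᵢσᵢ².
True-score variance = [22.6²·0.67 + 23.5²·0.59] + 148.708 = 668.037 + 148.708 = 816.745.
Reliability = 816.745 / 1211.72 = 0.674.

0.674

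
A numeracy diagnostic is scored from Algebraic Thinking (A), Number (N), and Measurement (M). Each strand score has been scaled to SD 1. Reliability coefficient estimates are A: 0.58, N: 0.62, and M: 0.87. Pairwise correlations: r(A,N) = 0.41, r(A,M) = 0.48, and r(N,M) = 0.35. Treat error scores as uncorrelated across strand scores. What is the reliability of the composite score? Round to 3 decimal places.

Var(A+N+M) = 3 + 2·[0.41 + 0.48 + 0.35] = 3 + 2.48 = 5.48.
With uncorrelated errors the cross-covariances are all true-score covariance, so they carry over unchanged; only the diagonal terms shrink to ρᵢσᵢ².
True-score variance = [0.58 + 0.62 + 0.87] + 2.48 = 2.07 + 2.48 = 4.55.
Reliability = 4.55 / 5.48 = 0.830.

0.830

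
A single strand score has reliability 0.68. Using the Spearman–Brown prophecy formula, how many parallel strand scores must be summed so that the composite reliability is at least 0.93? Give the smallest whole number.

k ≥ ρ*(1−ρ₁)/(ρ₁(1−ρ*)) = 0.93·0.32 / (0.68·0.07) = 6.252.
Smallest integer k = 7.

7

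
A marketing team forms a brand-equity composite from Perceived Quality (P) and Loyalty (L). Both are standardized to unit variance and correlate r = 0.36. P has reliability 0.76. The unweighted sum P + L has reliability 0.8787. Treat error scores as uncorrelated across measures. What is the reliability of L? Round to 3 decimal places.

0.910

Var(P+L) = 2 + 2·0.36 = 2.720.
True-score variance = ρ_P + ρ_L + 2·0.36, so 0.8787 = (0.76 + ρ_L + 0.72) / 2.720.
ρ_L = 0.8787·2.720 − 0.76 − 0.72 = 0.910.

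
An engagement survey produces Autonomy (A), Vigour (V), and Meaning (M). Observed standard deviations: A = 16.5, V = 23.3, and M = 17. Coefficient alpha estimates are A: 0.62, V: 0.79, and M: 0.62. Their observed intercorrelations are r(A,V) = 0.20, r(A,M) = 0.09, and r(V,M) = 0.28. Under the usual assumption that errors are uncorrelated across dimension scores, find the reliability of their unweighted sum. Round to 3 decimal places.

Var(A+V+M) = 16.5² + 23.3² + 17² + 2·[16.5·23.3·0.20 + 16.5·17·0.09 + 23.3·17·0.28] = 1104.14 + 426.086 = 1530.23.
Under uncorrelated errors the observed covariances equal the true-score covariances, so only the own-variance terms attenuate.
True-score variance = [16.5²·0.62 + 23.3²·0.79 + 17²·0.62] + 426.086 = 776.858 + 426.086 = 1202.94.
Reliability = 1202.94 / 1530.23 = 0.786.

0.786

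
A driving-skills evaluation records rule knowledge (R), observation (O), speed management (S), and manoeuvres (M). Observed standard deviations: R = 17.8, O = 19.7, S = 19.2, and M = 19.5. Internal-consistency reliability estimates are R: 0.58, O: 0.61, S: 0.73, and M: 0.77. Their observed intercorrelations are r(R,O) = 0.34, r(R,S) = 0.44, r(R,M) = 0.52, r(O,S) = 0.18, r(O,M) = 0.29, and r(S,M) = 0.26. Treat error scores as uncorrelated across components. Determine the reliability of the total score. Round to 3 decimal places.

0.838

Var(R+O+S+M) = 17.8² + 19.7² + 19.2² + 19.5² + 2·[17.8·19.7·0.34 + 17.8·19.2·0.44 + 17.8·19.5·0.52 + 19.7·19.2·0.18 + 19.7·19.5·0.29 + 19.2·19.5·0.26] = 1453.82 + 1453.84 = 2907.66.
With uncorrelated errors the cross-covariances are all true-score covariance, so they carry over unchanged; only the diagonal terms shrink to ρᵢσᵢ².
True-score variance = [17.8²·0.58 + 19.7²·0.61 + 19.2²·0.73 + 19.5²·0.77] + 1453.84 = 982.402 + 1453.84 = 2436.24.
Reliability = 2436.24 / 2907.66 = 0.838.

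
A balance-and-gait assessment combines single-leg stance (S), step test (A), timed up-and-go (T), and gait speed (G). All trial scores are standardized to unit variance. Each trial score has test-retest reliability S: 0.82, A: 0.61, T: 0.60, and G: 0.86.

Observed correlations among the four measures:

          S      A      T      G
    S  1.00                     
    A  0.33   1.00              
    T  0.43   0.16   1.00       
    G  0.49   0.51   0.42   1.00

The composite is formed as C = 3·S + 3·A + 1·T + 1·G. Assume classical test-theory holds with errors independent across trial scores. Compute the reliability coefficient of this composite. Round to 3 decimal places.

0.844

Var(C) = 3² + 3² + 1 + 1 + 2·[9·0.33 + 3·0.43 + 3·0.49 + 3·0.16 + 3·0.51 + 0.42] = 20 + 16.32 = 36.32.
Under uncorrelated errors the observed covariances equal the true-score covariances, so only the own-variance terms attenuate.
True-score variance = [3²·0.82 + 3²·0.61 + 0.60 + 0.86] + 16.32 = 14.33 + 16.32 = 30.65.
Reliability = 30.65 / 36.32 = 0.844.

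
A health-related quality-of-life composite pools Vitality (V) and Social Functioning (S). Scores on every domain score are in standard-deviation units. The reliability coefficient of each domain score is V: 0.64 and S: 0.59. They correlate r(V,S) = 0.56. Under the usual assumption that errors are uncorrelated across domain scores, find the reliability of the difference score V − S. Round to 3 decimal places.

Var(V−S) = 1 + 1 − 2·0.56 = 2 − 1.12 = 0.88.
With uncorrelated errors the cross-covariances are all true-score covariance, so they carry over unchanged; only the diagonal terms shrink to ρᵢσᵢ².
True-score variance = [0.64 + 0.59] − 1.12 = 1.23 − 1.12 = 0.11.
Reliability = 0.11 / 0.88 = 0.125.

0.125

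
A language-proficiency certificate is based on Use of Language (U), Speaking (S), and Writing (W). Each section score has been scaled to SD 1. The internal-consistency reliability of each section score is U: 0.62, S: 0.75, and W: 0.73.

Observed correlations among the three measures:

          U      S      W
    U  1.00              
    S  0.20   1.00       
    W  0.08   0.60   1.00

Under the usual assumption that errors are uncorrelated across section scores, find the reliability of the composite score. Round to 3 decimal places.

Var(U+S+W) = 3 + 2·[0.20 + 0.08 + 0.60] = 3 + 1.76 = 4.76.
Because errors are independent across components, Cov(Tᵢ,Tⱼ) = Cov(Xᵢ,Xⱼ); the off-diagonal part of the true-score variance is the same as above.
True-score variance = [0.62 + 0.75 + 0.73] + 1.76 = 2.1 + 1.76 = 3.86.
Reliability = 3.86 / 4.76 = 0.811.

0.811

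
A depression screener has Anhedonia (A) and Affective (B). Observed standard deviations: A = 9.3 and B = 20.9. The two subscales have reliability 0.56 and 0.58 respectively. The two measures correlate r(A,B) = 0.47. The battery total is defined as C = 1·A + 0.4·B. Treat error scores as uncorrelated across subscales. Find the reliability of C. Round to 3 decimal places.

Var(C) = 9.3² + 0.4²·20.9² + 2·[0.4·9.3·20.9·0.47] = 156.38 + 73.0831 = 229.463.
Because errors are independent across components, Cov(Tᵢ,Tⱼ) = Cov(Xᵢ,Xⱼ); the off-diagonal part of the true-score variance is the same as above.
True-score variance = [9.3²·0.56 + 0.4²·20.9²·0.58] + 73.0831 = 88.9704 + 73.0831 = 162.053.
Reliability = 162.053 / 229.463 = 0.706.

0.706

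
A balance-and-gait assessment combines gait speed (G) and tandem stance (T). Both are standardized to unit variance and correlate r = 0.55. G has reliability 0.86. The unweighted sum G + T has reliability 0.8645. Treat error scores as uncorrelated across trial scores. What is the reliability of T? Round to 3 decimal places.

0.720

Var(G+T) = 2 + 2·0.55 = 3.100.
True-score variance = ρ_G + ρ_T + 2·0.55, so 0.8645 = (0.86 + ρ_T + 1.10) / 3.100.
ρ_T = 0.8645·3.100 − 0.86 − 1.10 = 0.720.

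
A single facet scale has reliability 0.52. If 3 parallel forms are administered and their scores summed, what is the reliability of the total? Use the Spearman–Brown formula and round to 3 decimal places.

ρ_k = kρ / (1 + (k−1)ρ) = 3·0.52 / (1 + 2·0.52) = 1.560 / 2.040 = 0.765.

0.765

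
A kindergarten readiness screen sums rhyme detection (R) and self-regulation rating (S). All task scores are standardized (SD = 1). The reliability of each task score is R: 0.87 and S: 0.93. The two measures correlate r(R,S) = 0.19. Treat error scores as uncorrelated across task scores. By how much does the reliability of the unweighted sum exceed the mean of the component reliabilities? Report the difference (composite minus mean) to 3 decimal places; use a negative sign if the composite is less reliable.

Var(sum) = 2 + 0.38 = 2.38; true-score variance = 1.8 + 0.38 = 2.18; composite reliability = 0.9160.
Mean component reliability = 0.9000.
Difference = 0.9160 − 0.9000 = 0.016.

0.016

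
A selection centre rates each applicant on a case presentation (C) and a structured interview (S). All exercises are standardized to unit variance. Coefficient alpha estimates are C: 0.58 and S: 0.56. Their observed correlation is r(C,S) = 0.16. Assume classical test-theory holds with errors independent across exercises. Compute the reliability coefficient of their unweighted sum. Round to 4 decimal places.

Var(C+S) = 2 + 2·[0.16] = 2 + 0.32 = 2.32.
Because errors are independent across components, Cov(Tᵢ,Tⱼ) = Cov(Xᵢ,Xⱼ); the off-diagonal part of the true-score variance is the same as above.
True-score variance = [0.58 + 0.56] + 0.32 = 1.14 + 0.32 = 1.46.
Reliability = 1.46 / 2.32 = 0.6293.

0.6293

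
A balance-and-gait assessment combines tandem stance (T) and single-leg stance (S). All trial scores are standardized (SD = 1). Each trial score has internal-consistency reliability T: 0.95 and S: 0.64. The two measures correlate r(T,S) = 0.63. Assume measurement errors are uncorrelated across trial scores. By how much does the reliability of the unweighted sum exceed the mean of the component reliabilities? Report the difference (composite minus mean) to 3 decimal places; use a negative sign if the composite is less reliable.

Var(sum) = 2 + 1.26 = 3.26; true-score variance = 1.59 + 1.26 = 2.85; composite reliability = 0.8742.
Mean component reliability = 0.7950.
Difference = 0.8742 − 0.7950 = 0.079.

0.079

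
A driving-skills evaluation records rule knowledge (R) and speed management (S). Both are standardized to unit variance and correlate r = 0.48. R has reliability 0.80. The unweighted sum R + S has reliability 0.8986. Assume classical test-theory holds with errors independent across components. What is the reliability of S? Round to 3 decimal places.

Var(R+S) = 2 + 2·0.48 = 2.960.
True-score variance = ρ_R + ρ_S + 2·0.48, so 0.8986 = (0.80 + ρ_S + 0.96) / 2.960.
ρ_S = 0.8986·2.960 − 0.80 − 0.96 = 0.900.

0.900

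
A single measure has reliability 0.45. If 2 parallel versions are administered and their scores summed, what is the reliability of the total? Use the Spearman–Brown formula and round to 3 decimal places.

0.621

ρ_k = kρ / (1 + (k−1)ρ) = 2·0.45 / (1 + 1·0.45) = 0.900 / 1.450 = 0.621.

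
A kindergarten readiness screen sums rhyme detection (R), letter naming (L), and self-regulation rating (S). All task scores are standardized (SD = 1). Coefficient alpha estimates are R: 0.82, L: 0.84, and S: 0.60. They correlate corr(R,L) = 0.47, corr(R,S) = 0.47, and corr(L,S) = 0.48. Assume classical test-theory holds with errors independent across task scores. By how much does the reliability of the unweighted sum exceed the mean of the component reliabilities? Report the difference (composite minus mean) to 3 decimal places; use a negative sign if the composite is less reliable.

Var(sum) = 3 + 2.84 = 5.84; true-score variance = 2.26 + 2.84 = 5.1; composite reliability = 0.8733.
Mean component reliability = 0.7533.
Difference = 0.8733 − 0.7533 = 0.120.

0.120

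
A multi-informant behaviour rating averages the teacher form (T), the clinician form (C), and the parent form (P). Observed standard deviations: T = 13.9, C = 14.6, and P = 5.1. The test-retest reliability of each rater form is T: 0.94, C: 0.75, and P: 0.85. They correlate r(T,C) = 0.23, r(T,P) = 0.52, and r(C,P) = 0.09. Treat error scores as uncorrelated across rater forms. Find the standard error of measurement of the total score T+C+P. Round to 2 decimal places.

8.29

Var(total) = 432.38 + 180.481 = 612.861.
True-score variance = 363.596 + 180.481 = 544.077, so reliability = 0.8878.
Error variance = 612.861 − 544.077 = 68.7841; SEM = √68.7841 = 8.29.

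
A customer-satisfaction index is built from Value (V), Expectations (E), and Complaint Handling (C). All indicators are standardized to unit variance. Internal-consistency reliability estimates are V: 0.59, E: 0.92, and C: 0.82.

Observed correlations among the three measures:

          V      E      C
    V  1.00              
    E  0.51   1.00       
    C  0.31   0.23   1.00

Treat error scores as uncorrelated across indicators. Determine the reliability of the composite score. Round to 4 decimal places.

0.8686

Var(V+E+C) = 3 + 2·[0.51 + 0.31 + 0.23] = 3 + 2.1 = 5.1.
With uncorrelated errors the cross-covariances are all true-score covariance, so they carry over unchanged; only the diagonal terms shrink to ρᵢσᵢ².
True-score variance = [0.59 + 0.92 + 0.82] + 2.1 = 2.33 + 2.1 = 4.43.
Reliability = 4.43 / 5.1 = 0.8686.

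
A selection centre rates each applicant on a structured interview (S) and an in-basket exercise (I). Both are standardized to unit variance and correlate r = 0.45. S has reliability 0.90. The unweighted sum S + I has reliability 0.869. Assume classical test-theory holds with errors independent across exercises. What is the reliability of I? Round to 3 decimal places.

Var(S+I) = 2 + 2·0.45 = 2.900.
True-score variance = ρ_S + ρ_I + 2·0.45, so 0.869 = (0.90 + ρ_I + 0.90) / 2.900.
ρ_I = 0.869·2.900 − 0.90 − 0.90 = 0.720.

0.720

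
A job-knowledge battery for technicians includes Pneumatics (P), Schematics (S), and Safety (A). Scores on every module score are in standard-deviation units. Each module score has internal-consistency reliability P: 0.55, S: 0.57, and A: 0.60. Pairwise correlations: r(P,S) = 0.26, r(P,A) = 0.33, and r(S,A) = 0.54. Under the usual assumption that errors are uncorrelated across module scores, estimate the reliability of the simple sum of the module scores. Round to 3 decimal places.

0.757

Var(P+S+A) = 3 + 2·[0.26 + 0.33 + 0.54] = 3 + 2.26 = 5.26.
With uncorrelated errors the cross-covariances are all true-score covariance, so they carry over unchanged; only the diagonal terms shrink to ρᵢσᵢ².
True-score variance = [0.55 + 0.57 + 0.60] + 2.26 = 1.72 + 2.26 = 3.98.
Reliability = 3.98 / 5.26 = 0.757.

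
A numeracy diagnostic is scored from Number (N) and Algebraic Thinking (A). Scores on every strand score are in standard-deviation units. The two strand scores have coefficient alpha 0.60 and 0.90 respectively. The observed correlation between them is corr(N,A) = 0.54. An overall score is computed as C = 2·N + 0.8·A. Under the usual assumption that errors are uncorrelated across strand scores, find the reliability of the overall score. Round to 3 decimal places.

0.739

Var(C) = 2² + 0.8² + 2·[1.6·0.54] = 4.64 + 1.728 = 6.368.
Under uncorrelated errors the observed covariances equal the true-score covariances, so only the own-variance terms attenuate.
True-score variance = [2²·0.60 + 0.8²·0.90] + 1.728 = 2.976 + 1.728 = 4.704.
Reliability = 4.704 / 6.368 = 0.739.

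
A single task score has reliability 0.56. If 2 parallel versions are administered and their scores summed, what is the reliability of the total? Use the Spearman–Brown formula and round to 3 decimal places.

0.718

ρ_k = kρ / (1 + (k−1)ρ) = 2·0.56 / (1 + 1·0.56) = 1.120 / 1.560 = 0.718.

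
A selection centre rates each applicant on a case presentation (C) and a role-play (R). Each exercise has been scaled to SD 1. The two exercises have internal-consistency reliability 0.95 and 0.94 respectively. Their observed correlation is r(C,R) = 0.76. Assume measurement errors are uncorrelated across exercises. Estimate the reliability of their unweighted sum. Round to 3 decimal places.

0.969

Var(C+R) = 2 + 2·[0.76] = 2 + 1.52 = 3.52.
With uncorrelated errors the cross-covariances are all true-score covariance, so they carry over unchanged; only the diagonal terms shrink to ρᵢσᵢ².
True-score variance = [0.95 + 0.94] + 1.52 = 1.89 + 1.52 = 3.41.
Reliability = 3.41 / 3.52 = 0.969.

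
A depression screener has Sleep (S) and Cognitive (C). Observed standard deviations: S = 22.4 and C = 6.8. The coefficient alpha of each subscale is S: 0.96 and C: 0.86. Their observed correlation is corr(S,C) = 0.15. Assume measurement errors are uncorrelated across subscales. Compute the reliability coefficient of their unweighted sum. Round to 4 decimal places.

Var(S+C) = 22.4² + 6.8² + 2·[22.4·6.8·0.15] = 548 + 45.696 = 593.696.
With uncorrelated errors the cross-covariances are all true-score covariance, so they carry over unchanged; only the diagonal terms shrink to ρᵢσᵢ².
True-score variance = [22.4²·0.96 + 6.8²·0.86] + 45.696 = 521.456 + 45.696 = 567.152.
Reliability = 567.152 / 593.696 = 0.9553.

0.9553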